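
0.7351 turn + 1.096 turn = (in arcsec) 2.373e+06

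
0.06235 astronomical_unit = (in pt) 2.644e+13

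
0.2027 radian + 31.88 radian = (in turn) 5.106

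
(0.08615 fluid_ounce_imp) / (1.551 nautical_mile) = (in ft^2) 9.173e-09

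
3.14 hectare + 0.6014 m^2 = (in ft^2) 3.38e+05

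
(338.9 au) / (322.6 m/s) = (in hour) 4.365e+07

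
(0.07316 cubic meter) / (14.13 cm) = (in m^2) 0.5178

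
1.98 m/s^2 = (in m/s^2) 1.98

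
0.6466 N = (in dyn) 6.466e+04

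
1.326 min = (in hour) 0.0221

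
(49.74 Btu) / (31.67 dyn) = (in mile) 1.03e+05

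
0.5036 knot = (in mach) 0.0007609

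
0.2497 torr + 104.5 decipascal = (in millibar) 0.4374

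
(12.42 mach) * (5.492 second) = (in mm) 2.323e+07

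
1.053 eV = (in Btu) 1.599e-22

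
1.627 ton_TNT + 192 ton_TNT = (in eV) 5.056e+30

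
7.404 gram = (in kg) 0.007404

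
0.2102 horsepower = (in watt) 156.7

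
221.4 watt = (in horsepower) 0.2969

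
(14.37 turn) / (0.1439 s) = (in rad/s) 627.4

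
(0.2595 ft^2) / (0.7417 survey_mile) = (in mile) 1.255e-08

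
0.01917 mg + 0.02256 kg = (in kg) 0.02256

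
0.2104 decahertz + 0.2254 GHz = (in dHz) 2.254e+09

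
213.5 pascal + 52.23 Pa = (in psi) 0.03854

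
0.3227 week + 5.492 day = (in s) 6.697e+05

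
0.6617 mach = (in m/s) 225.3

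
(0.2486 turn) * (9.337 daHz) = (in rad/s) 145.8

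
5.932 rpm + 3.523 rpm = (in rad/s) 0.9901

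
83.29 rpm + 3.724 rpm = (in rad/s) 9.112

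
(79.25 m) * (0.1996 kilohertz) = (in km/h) 5.695e+04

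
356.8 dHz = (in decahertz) 3.568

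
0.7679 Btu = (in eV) 5.057e+21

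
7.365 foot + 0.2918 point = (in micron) 2.245e+06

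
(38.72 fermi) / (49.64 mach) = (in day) 2.651e-23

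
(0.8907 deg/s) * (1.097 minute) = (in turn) 0.1628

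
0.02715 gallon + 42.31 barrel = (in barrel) 42.31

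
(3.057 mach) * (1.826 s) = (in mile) 1.181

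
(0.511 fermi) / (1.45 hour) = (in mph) 2.19e-19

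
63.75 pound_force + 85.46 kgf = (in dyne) 1.122e+08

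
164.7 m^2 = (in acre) 0.0407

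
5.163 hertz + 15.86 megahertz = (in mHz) 1.586e+10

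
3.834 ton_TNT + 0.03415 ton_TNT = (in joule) 1.618e+10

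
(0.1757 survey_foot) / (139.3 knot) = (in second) 0.0007473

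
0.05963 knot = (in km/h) 0.1104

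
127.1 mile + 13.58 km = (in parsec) 7.069e-12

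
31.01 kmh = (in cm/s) 861.4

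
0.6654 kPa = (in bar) 0.006654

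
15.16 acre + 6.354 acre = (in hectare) 8.706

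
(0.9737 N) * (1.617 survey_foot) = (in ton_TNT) 1.147e-10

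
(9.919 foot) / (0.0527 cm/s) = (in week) 0.009486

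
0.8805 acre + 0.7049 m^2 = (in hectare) 0.3564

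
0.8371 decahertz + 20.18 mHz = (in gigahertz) 8.391e-09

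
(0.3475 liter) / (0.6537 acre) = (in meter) 1.314e-07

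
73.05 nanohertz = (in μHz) 0.07305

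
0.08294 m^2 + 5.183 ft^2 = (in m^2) 0.5645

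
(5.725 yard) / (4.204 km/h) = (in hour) 0.001245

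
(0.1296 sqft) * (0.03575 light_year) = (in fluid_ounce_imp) 1.433e+17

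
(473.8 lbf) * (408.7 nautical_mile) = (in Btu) 1.512e+06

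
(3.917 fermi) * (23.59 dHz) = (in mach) 2.714e-17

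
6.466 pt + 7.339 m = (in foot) 24.09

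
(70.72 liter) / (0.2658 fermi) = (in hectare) 2.661e+10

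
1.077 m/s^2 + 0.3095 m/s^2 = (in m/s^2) 1.386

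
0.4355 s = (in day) 5.041e-06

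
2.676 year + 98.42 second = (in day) 976.7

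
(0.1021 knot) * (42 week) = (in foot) 4.377e+06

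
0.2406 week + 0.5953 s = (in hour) 40.42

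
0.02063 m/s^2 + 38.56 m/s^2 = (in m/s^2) 38.58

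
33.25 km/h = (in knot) 17.95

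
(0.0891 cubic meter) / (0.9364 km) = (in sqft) 0.001024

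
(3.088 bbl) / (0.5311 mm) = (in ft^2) 9950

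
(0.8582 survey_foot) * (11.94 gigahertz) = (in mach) 9.173e+06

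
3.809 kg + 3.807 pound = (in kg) 5.536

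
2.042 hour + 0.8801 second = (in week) 0.01216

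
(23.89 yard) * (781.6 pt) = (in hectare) 0.0006023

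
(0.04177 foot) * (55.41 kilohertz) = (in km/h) 2540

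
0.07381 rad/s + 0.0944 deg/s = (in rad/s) 0.07546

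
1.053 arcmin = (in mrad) 0.3063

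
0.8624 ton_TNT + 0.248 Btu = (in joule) 3.608e+09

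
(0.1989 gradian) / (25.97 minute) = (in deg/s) 0.0001149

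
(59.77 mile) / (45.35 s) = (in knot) 4123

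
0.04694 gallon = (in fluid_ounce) 6.008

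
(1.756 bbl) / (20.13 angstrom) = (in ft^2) 1.493e+09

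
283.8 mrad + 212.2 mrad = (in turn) 0.07894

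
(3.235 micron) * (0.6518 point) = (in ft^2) 8.007e-09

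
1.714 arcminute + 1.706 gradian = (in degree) 1.564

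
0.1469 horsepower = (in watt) 109.5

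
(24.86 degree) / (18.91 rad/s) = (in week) 3.794e-08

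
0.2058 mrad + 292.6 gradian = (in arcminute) 1.58e+04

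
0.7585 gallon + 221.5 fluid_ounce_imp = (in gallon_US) 2.421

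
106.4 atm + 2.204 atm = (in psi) 1596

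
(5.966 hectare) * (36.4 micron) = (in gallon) 573.7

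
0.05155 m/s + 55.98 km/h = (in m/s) 15.6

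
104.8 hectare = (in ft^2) 1.128e+07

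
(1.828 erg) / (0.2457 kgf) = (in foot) 2.489e-07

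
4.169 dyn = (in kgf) 4.251e-06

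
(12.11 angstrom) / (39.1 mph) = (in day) 8.019e-16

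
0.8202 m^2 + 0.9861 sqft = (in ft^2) 9.815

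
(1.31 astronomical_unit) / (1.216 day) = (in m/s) 1.865e+06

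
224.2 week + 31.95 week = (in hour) 4.303e+04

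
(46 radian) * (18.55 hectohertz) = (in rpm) 8.148e+05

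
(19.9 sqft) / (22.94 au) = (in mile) 3.347e-16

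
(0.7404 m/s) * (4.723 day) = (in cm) 3.021e+07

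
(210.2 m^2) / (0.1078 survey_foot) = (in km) 6.397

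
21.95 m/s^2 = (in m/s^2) 21.95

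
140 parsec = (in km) 4.32e+15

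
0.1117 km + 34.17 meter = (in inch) 5743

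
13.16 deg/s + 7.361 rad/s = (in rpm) 72.49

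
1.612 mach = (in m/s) 548.9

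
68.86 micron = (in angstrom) 6.886e+05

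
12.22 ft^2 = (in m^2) 1.135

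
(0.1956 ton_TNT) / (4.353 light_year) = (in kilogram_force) 2.026e-09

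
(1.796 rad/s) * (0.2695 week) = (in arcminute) 1.006e+09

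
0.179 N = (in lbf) 0.04024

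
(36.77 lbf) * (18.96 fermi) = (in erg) 3.101e-05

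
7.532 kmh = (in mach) 0.006145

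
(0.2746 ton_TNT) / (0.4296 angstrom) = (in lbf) 6.012e+18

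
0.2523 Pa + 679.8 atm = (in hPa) 6.888e+05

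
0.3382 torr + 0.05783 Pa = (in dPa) 451.5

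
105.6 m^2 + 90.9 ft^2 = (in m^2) 114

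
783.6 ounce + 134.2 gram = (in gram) 2.235e+04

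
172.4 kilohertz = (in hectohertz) 1724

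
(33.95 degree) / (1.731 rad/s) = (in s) 0.3423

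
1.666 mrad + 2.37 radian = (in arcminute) 8153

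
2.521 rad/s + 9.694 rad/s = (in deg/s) 699.9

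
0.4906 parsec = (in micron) 1.514e+22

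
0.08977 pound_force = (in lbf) 0.08977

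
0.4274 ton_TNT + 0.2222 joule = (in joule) 1.788e+09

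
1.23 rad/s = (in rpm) 11.75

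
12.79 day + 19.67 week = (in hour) 3612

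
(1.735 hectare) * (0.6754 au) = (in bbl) 1.103e+16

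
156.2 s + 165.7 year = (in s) 5.226e+09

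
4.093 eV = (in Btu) 6.216e-22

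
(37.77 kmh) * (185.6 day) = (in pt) 4.769e+11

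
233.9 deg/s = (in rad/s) 4.082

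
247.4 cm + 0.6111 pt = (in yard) 2.706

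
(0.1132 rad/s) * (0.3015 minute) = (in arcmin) 7040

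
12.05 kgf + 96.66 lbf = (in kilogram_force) 55.89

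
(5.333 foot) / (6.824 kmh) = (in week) 1.418e-06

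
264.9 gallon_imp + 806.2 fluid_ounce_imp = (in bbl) 7.719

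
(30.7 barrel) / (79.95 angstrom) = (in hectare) 6.105e+04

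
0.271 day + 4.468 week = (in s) 2.726e+06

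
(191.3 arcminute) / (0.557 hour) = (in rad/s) 2.775e-05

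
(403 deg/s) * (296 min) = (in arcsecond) 2.577e+10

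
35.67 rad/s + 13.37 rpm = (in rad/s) 37.07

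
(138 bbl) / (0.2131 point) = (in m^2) 2.918e+05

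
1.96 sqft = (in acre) 4.5e-05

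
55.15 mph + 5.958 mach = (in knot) 3991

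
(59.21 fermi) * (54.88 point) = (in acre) 2.833e-19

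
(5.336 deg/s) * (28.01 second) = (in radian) 2.609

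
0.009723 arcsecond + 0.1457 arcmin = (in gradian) 0.002701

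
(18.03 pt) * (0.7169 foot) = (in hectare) 1.39e-07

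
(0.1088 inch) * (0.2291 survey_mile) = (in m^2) 1.019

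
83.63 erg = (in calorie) 1.999e-06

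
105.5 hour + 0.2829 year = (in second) 9.301e+06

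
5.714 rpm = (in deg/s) 34.28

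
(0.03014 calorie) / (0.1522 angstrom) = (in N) 8.286e+09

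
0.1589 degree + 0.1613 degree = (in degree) 0.3202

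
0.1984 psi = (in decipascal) 1.368e+04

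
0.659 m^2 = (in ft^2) 7.093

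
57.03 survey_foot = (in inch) 684.4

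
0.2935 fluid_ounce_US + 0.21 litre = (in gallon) 0.05777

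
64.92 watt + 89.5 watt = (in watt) 154.4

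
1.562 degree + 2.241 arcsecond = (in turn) 0.004341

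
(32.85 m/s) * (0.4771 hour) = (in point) 1.599e+08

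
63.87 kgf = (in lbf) 140.8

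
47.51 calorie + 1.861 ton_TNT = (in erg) 7.786e+16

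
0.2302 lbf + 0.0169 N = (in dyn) 1.041e+05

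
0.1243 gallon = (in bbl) 0.00296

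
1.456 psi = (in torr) 75.3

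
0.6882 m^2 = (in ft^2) 7.408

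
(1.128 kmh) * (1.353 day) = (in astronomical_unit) 2.448e-07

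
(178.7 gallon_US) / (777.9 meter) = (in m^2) 0.0008696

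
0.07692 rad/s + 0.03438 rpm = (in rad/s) 0.08052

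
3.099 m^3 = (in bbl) 19.49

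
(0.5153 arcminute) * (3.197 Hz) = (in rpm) 0.004576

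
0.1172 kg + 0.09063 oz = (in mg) 1.198e+05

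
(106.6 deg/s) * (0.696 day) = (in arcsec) 2.308e+10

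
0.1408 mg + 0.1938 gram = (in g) 0.1939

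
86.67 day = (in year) 0.2375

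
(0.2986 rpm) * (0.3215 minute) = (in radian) 0.6032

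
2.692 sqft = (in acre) 6.18e-05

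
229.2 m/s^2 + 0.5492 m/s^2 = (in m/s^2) 229.7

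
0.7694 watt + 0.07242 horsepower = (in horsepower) 0.07345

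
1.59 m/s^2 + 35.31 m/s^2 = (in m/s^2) 36.9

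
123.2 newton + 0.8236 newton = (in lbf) 27.88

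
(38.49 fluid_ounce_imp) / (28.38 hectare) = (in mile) 2.394e-12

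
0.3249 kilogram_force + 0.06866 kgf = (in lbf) 0.8677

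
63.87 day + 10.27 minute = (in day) 63.88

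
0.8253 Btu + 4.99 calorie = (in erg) 8.916e+09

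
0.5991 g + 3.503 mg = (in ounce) 0.02126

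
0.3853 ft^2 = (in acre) 8.845e-06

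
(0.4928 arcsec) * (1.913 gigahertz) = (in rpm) 4.364e+04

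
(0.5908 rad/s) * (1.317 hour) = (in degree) 1.605e+05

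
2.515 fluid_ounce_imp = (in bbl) 0.0004495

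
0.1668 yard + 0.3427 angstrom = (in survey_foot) 0.5004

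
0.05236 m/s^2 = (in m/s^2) 0.05236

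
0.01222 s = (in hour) 3.394e-06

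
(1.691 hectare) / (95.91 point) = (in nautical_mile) 269.9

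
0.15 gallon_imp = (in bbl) 0.004289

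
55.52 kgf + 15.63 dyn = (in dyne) 5.445e+07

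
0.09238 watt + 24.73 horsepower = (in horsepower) 24.73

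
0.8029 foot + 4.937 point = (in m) 0.2465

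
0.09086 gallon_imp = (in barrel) 0.002598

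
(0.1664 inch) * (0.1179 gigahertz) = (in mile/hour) 1.115e+06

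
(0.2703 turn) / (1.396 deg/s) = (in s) 69.7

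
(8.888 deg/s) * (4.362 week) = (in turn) 6.513e+04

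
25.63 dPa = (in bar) 2.563e-05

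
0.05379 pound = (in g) 24.4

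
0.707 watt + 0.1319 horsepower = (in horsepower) 0.1328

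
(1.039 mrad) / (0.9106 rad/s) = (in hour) 3.169e-07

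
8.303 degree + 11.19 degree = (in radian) 0.3402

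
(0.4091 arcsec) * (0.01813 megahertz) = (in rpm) 0.3434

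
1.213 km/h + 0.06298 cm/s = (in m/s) 0.3376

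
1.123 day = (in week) 0.1604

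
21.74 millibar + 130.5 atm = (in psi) 1918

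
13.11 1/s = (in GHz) 1.311e-08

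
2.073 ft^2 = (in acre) 4.759e-05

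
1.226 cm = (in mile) 7.618e-06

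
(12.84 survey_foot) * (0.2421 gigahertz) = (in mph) 2.119e+09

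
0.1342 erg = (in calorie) 3.207e-09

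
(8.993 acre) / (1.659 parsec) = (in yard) 7.775e-13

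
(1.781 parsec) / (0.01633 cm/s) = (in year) 1.067e+13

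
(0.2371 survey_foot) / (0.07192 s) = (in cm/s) 100.5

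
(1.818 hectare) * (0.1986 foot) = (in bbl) 6922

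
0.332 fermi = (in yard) 3.631e-16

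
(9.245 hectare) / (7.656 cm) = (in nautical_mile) 652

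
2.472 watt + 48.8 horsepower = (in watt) 3.639e+04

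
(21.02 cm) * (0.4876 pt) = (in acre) 8.935e-09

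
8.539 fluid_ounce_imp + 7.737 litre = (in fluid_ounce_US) 269.8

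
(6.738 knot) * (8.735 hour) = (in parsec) 3.533e-12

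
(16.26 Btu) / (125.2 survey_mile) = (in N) 0.08514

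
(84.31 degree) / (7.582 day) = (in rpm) 2.145e-05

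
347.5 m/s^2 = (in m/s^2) 347.5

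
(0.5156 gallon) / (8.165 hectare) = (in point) 6.776e-05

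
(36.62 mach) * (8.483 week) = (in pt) 1.813e+14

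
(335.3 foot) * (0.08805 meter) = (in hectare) 0.0008999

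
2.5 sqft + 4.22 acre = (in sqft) 1.838e+05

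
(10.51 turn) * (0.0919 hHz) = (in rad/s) 606.9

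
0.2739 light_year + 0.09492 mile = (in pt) 7.345e+18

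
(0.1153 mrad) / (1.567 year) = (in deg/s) 1.337e-10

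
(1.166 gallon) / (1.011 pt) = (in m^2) 12.38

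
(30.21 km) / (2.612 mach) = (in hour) 0.009435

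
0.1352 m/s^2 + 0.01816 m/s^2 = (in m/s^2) 0.1534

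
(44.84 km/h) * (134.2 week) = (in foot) 3.317e+09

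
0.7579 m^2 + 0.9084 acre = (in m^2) 3677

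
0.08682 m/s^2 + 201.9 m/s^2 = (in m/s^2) 202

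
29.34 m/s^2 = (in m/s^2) 29.34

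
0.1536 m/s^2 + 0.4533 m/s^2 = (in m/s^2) 0.6069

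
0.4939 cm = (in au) 3.302e-14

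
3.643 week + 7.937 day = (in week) 4.777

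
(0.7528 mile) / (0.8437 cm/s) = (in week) 0.2374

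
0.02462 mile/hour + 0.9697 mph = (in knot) 0.864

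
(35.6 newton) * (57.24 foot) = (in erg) 6.211e+09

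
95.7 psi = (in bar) 6.598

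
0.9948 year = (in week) 51.87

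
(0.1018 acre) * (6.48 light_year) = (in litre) 2.526e+22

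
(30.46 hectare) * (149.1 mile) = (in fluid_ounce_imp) 2.572e+15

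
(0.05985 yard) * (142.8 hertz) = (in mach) 0.02295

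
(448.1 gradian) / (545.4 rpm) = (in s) 0.1232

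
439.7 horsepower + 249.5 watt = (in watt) 3.281e+05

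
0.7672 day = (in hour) 18.41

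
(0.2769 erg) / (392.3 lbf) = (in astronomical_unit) 1.061e-22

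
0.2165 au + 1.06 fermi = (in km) 3.239e+07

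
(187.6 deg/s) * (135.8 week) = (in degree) 1.541e+10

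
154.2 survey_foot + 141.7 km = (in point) 4.018e+08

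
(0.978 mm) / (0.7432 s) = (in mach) 3.865e-06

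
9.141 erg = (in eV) 5.705e+12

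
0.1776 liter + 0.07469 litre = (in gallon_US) 0.06665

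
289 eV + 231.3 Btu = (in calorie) 5.833e+04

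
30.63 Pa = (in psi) 0.004443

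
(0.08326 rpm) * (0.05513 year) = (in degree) 8.685e+05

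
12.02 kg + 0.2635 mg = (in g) 1.202e+04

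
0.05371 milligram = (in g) 5.371e-05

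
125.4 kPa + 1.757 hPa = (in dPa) 1.256e+06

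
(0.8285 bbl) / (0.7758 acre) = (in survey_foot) 0.0001376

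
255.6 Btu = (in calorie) 6.445e+04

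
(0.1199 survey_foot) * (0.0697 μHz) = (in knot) 4.951e-09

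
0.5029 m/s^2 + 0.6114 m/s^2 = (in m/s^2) 1.114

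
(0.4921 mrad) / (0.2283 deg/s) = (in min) 0.002058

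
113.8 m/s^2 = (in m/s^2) 113.8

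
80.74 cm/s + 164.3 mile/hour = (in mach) 0.2181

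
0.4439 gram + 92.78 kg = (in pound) 204.5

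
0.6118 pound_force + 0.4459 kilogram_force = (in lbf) 1.595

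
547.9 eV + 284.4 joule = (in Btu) 0.2696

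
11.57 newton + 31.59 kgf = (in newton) 321.4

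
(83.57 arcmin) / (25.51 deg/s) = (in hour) 1.517e-05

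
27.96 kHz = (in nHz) 2.796e+13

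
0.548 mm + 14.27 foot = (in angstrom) 4.35e+10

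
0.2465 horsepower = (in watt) 183.8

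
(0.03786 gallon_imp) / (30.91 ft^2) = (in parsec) 1.942e-21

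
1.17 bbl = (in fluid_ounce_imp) 6547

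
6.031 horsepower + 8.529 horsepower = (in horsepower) 14.56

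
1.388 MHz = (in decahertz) 1.388e+05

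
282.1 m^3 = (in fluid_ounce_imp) 9.929e+06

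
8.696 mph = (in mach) 0.01142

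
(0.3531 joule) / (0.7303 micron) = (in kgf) 4.93e+04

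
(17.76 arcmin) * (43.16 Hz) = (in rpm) 2.129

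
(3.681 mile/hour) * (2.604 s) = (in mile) 0.002663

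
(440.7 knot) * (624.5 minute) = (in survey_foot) 2.787e+07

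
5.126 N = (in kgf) 0.5227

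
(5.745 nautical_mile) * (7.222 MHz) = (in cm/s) 7.684e+12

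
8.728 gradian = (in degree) 7.855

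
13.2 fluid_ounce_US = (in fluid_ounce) 13.2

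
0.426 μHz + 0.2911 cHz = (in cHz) 0.2911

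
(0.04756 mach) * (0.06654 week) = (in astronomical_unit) 4.356e-06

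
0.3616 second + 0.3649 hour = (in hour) 0.365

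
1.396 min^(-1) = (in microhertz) 2.327e+04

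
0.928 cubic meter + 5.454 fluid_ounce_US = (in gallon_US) 245.2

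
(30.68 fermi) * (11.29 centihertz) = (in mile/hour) 7.748e-15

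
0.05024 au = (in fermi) 7.516e+24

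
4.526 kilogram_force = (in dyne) 4.438e+06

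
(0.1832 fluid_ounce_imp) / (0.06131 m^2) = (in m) 8.49e-05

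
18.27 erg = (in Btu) 1.732e-09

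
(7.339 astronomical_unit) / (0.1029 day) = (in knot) 2.4e+08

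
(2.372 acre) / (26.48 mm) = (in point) 1.028e+09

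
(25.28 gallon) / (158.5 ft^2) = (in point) 18.42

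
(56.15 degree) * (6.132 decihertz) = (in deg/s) 34.43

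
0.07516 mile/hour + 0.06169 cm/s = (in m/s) 0.03422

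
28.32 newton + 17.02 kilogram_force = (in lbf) 43.89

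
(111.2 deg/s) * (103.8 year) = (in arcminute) 2.184e+13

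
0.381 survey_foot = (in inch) 4.572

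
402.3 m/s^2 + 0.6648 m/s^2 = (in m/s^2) 403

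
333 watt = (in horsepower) 0.4466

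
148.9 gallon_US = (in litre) 563.6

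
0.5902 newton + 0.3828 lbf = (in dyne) 2.293e+05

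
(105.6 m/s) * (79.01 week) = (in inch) 1.987e+11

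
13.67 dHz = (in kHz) 0.001367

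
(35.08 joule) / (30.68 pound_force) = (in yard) 0.2811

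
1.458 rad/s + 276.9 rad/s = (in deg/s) 1.595e+04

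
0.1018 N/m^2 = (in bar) 1.018e-06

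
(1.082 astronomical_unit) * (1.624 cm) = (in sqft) 2.829e+10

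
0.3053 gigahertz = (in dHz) 3.053e+09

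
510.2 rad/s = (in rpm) 4872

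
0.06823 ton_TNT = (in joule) 2.855e+08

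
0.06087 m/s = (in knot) 0.1183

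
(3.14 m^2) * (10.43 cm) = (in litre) 327.5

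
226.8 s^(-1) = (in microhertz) 2.268e+08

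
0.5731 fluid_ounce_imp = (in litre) 0.01628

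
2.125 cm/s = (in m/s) 0.02125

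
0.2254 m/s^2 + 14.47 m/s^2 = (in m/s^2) 14.7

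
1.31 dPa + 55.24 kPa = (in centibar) 55.24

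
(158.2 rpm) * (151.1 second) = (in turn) 398.4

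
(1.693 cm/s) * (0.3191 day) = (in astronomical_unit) 3.12e-09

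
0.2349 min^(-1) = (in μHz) 3915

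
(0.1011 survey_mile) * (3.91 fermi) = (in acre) 1.572e-16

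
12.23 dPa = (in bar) 1.223e-05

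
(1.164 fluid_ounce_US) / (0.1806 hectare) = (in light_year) 2.015e-24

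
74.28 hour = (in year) 0.008479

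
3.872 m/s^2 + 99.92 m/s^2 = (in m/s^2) 103.8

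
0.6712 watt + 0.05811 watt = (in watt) 0.7293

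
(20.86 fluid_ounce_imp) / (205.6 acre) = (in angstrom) 7.123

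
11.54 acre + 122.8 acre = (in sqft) 5.852e+06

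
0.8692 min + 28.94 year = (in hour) 2.535e+05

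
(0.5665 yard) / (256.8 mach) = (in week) 9.795e-12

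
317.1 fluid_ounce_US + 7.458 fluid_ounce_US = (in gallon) 2.536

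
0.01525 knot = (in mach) 2.304e-05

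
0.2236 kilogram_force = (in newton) 2.193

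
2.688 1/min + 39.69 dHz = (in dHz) 40.14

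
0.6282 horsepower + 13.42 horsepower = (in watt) 1.048e+04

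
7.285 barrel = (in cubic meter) 1.158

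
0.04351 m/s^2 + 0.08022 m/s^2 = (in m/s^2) 0.1237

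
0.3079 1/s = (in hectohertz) 0.003079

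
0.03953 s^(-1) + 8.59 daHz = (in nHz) 8.594e+10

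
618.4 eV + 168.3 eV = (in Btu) 1.195e-19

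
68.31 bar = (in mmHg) 5.124e+04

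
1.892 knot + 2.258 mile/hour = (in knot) 3.854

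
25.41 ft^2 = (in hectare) 0.0002361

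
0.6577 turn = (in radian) 4.132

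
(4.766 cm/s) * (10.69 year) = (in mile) 9984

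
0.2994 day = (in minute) 431.1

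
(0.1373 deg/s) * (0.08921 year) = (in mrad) 6.742e+06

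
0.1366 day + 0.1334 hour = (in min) 204.7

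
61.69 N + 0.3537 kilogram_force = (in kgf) 6.644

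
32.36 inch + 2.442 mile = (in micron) 3.931e+09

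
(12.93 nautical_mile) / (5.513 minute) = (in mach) 0.2126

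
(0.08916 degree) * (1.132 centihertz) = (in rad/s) 1.762e-05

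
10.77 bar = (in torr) 8078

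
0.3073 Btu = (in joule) 324.2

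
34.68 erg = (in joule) 3.468e-06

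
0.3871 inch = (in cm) 0.9832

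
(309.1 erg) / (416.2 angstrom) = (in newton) 742.7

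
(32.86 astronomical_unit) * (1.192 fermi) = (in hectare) 5.86e-07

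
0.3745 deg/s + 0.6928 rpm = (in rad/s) 0.07909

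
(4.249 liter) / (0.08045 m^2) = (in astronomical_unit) 3.53e-13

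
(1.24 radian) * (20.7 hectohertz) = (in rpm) 2.451e+04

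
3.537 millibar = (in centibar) 0.3537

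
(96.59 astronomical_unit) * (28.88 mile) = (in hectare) 6.716e+13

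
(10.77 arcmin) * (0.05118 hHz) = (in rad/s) 0.01603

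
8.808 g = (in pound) 0.01942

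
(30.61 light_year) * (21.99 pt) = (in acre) 5.551e+11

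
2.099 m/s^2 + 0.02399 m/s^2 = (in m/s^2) 2.123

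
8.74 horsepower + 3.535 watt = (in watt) 6521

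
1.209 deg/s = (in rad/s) 0.0211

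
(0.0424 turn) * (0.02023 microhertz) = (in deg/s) 3.088e-07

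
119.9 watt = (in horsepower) 0.1608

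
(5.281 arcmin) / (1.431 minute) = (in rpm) 0.0001709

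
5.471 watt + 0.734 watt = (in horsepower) 0.008321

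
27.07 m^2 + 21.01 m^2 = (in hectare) 0.004808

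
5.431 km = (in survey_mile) 3.375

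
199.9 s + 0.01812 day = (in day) 0.02043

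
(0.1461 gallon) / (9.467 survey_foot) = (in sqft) 0.002063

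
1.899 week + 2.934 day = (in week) 2.318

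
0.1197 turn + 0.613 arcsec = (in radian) 0.7521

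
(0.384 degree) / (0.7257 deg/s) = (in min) 0.008819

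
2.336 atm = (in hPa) 2367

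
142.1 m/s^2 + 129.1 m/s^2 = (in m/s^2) 271.2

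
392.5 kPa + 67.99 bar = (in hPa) 7.191e+04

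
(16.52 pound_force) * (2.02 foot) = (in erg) 4.524e+08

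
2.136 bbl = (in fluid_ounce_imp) 1.195e+04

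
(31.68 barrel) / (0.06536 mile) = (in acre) 1.183e-05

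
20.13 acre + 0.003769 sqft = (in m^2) 8.146e+04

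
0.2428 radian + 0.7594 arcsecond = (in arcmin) 834.7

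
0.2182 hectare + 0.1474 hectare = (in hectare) 0.3656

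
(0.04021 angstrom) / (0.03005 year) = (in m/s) 4.243e-18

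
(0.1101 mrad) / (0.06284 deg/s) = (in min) 0.001673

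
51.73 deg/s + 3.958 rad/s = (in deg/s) 278.5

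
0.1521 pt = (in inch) 0.002113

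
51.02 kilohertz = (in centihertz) 5.102e+06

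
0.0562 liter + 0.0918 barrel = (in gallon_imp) 3.223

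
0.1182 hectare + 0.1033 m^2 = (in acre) 0.2921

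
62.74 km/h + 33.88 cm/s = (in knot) 34.54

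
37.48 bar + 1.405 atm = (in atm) 38.39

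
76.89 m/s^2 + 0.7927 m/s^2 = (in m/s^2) 77.68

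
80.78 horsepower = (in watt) 6.024e+04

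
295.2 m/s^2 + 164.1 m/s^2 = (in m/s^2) 459.3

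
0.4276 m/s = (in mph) 0.9565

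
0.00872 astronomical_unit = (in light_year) 1.379e-07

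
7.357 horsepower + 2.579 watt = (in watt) 5489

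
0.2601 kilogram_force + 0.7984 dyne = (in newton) 2.551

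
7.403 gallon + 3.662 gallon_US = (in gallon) 11.07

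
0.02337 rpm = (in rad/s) 0.002447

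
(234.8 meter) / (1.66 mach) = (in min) 0.006923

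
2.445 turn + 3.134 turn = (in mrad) 3.505e+04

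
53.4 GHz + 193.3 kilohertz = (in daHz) 5.34e+09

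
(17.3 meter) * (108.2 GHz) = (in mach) 5.497e+09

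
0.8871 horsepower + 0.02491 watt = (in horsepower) 0.8871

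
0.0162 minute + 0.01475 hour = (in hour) 0.01502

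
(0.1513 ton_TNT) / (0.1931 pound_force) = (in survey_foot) 2.418e+09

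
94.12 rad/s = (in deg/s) 5393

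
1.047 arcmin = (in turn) 4.847e-05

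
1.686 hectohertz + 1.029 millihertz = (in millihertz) 1.686e+05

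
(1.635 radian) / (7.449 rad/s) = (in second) 0.2195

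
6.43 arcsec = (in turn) 4.961e-06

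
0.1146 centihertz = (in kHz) 1.146e-06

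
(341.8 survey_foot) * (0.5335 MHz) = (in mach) 1.632e+05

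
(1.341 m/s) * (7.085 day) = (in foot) 2.693e+06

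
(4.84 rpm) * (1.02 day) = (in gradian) 2.844e+06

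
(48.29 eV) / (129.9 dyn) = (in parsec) 1.93e-31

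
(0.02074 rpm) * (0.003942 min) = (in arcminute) 1.766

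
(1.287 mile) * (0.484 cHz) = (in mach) 0.02944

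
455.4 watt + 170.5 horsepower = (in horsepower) 171.1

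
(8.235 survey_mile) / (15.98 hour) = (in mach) 0.0006766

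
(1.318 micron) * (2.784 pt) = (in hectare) 1.294e-13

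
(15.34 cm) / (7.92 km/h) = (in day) 8.07e-07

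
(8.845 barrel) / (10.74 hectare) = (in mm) 0.01309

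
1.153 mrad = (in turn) 0.0001835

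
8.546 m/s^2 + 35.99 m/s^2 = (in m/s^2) 44.54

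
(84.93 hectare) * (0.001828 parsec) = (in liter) 4.791e+22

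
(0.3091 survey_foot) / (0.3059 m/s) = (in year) 9.766e-09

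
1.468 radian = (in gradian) 93.46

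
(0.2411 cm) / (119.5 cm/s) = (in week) 3.336e-09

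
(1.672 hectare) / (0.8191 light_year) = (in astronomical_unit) 1.442e-23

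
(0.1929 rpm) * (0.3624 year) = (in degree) 1.323e+07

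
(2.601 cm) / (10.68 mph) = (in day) 6.305e-08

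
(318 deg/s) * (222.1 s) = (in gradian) 7.848e+04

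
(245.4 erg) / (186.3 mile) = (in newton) 8.185e-11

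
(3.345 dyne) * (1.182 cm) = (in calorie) 9.45e-08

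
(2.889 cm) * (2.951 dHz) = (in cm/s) 0.8525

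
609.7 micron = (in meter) 0.0006097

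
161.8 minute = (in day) 0.1124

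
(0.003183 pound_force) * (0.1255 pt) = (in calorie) 1.498e-07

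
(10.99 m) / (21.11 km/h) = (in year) 5.943e-08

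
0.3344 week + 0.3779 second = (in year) 0.006413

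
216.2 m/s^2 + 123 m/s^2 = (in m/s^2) 339.2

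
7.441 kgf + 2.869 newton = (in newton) 75.84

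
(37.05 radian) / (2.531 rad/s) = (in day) 0.0001694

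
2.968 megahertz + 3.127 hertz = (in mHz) 2.968e+09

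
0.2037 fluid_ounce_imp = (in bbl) 3.64e-05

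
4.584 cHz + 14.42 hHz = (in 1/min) 8.652e+04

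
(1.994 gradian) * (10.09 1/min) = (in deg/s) 0.3018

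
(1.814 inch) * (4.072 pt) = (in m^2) 6.619e-05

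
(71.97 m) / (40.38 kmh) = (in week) 1.061e-05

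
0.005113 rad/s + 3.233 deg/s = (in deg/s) 3.526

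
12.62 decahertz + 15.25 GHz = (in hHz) 1.525e+08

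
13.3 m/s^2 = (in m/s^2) 13.3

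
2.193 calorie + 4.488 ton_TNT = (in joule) 1.878e+10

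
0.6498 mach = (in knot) 430.1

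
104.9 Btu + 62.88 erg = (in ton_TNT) 2.645e-05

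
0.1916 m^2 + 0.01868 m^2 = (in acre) 5.196e-05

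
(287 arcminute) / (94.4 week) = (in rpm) 1.396e-08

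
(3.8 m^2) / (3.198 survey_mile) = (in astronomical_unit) 4.935e-15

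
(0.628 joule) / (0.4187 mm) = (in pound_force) 337.2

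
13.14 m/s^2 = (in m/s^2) 13.14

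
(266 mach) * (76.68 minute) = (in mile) 2.589e+05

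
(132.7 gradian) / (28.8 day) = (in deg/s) 4.8e-05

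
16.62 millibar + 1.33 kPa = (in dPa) 2.992e+04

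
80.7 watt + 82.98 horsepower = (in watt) 6.196e+04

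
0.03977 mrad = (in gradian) 0.002532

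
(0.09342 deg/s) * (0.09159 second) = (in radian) 0.0001493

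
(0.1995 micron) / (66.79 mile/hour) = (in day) 7.733e-14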